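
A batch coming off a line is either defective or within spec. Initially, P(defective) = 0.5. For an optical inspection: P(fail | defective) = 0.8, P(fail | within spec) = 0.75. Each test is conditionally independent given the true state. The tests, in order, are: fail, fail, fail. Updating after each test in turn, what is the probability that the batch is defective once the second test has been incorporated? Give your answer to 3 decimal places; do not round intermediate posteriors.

After 'fail': P(defective) = 0.8·0.5000 / (0.8·0.5000 + 0.75·0.5000) ≈ 0.5161
After 'fail': P(defective) = 0.8·0.5161 / (0.8·0.5161 + 0.75·0.4839) ≈ 0.5322

0.532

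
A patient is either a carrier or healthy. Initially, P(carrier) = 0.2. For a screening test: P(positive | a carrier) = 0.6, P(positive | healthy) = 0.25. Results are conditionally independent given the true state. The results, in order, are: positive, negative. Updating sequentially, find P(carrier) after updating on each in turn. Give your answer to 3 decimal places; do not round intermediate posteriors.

0.242

Each posterior becomes the prior for the next update.
After 'positive': P(carrier) = 0.6·0.2000 / (0.6·0.2000 + 0.25·0.8000) ≈ 0.3750
After 'negative': P(carrier) = 0.4·0.3750 / (0.4·0.3750 + 0.75·0.6250) ≈ 0.2424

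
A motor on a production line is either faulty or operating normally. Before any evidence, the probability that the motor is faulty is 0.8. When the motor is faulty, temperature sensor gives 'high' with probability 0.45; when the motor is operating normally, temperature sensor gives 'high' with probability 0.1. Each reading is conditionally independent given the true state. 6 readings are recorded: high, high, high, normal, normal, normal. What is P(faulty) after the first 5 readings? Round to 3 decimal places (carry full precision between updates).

Each posterior becomes the prior for the next update.
After 'high': P(faulty) = 0.45·0.8000 / (0.45·0.8000 + 0.1·0.2000) ≈ 0.9474
After 'high': P(faulty) = 0.45·0.9474 / (0.45·0.9474 + 0.1·0.0526) ≈ 0.9878
After 'high': P(faulty) = 0.45·0.9878 / (0.45·0.9878 + 0.1·0.0122) ≈ 0.9973
After 'normal': P(faulty) = 0.55·0.9973 / (0.55·0.9973 + 0.9·0.0027) ≈ 0.9955
After 'normal': P(faulty) = 0.55·0.9955 / (0.55·0.9955 + 0.9·0.0045) ≈ 0.9927

0.993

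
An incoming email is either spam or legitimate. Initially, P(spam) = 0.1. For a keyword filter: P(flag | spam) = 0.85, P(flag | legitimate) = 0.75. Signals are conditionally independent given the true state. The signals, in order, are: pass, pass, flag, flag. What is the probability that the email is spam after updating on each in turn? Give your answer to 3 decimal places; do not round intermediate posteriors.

Apply Bayes' rule sequentially, carrying P(spam) forward.
After 'pass': P(spam) = 0.15·0.1000 / (0.15·0.1000 + 0.25·0.9000) ≈ 0.0625
After 'pass': P(spam) = 0.15·0.0625 / (0.15·0.0625 + 0.25·0.9375) ≈ 0.0385
After 'flag': P(spam) = 0.85·0.0385 / (0.85·0.0385 + 0.75·0.9615) ≈ 0.0434
After 'flag': P(spam) = 0.85·0.0434 / (0.85·0.0434 + 0.75·0.9566) ≈ 0.0489

0.049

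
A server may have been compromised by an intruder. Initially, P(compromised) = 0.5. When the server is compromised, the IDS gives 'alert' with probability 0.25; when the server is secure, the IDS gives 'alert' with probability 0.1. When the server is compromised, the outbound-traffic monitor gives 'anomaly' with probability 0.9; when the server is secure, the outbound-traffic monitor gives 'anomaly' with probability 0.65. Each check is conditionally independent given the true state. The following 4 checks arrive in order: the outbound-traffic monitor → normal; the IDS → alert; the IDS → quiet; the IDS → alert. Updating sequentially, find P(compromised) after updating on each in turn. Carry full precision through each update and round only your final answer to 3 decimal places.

0.598

After the outbound-traffic monitor='normal': P(compromised) = 0.1·0.5000 / (0.1·0.5000 + 0.35·0.5000) ≈ 0.2222
After the IDS='alert': P(compromised) = 0.25·0.2222 / (0.25·0.2222 + 0.1·0.7778) ≈ 0.4167
After the IDS='quiet': P(compromised) = 0.75·0.4167 / (0.75·0.4167 + 0.9·0.5833) ≈ 0.3731
After the IDS='alert': P(compromised) = 0.25·0.3731 / (0.25·0.3731 + 0.1·0.6269) ≈ 0.5981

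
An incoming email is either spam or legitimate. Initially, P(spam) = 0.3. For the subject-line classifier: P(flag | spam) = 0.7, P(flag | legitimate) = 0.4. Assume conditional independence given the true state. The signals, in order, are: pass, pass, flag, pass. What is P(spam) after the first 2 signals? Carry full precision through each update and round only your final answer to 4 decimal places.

After 'pass': P(spam) = 0.3·0.3000 / (0.3·0.3000 + 0.6·0.7000) ≈ 0.1765
After 'pass': P(spam) = 0.3·0.1765 / (0.3·0.1765 + 0.6·0.8235) ≈ 0.0968

0.0968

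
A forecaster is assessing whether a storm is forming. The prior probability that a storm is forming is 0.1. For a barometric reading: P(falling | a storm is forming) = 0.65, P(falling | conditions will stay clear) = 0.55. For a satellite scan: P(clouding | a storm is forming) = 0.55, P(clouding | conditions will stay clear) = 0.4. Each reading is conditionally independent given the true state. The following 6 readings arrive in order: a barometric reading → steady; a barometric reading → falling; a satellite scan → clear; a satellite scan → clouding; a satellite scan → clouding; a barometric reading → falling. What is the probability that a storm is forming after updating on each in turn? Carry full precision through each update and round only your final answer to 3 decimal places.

After a barometric reading='steady': P(storm) = 0.35·0.1000 / (0.35·0.1000 + 0.45·0.9000) ≈ 0.0795
After a barometric reading='falling': P(storm) = 0.65·0.0795 / (0.65·0.0795 + 0.55·0.9205) ≈ 0.0927
After a satellite scan='clear': P(storm) = 0.45·0.0927 / (0.45·0.0927 + 0.6·0.9073) ≈ 0.0711
After a satellite scan='clouding': P(storm) = 0.55·0.0711 / (0.55·0.0711 + 0.4·0.9289) ≈ 0.0953
After a satellite scan='clouding': P(storm) = 0.55·0.0953 / (0.55·0.0953 + 0.4·0.9047) ≈ 0.1265
After a barometric reading='falling': P(storm) = 0.65·0.1265 / (0.65·0.1265 + 0.55·0.8735) ≈ 0.1461

0.146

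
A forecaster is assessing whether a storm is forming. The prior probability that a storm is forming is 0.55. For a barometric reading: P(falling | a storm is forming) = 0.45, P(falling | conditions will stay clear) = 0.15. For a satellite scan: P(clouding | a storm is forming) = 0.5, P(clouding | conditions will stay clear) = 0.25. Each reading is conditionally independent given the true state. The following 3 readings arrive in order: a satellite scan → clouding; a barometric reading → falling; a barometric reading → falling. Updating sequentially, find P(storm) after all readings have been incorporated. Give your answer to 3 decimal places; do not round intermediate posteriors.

0.957

After a satellite scan='clouding': P(storm) = 0.5·0.5500 / (0.5·0.5500 + 0.25·0.4500) ≈ 0.7097
After a barometric reading='falling': P(storm) = 0.45·0.7097 / (0.45·0.7097 + 0.15·0.2903) ≈ 0.8800
After a barometric reading='falling': P(storm) = 0.45·0.8800 / (0.45·0.8800 + 0.15·0.1200) ≈ 0.9565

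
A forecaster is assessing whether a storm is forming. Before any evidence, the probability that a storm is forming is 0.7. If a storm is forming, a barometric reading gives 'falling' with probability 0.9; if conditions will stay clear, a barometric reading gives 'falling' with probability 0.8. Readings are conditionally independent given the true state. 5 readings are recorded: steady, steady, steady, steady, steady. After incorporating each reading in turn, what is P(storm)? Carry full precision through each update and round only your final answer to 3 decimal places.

After 'steady': P(storm) = 0.1·0.7000 / (0.1·0.7000 + 0.2·0.3000) ≈ 0.5385
After 'steady': P(storm) = 0.1·0.5385 / (0.1·0.5385 + 0.2·0.4615) ≈ 0.3684
After 'steady': P(storm) = 0.1·0.3684 / (0.1·0.3684 + 0.2·0.6316) ≈ 0.2258
After 'steady': P(storm) = 0.1·0.2258 / (0.1·0.2258 + 0.2·0.7742) ≈ 0.1273
After 'steady': P(storm) = 0.1·0.1273 / (0.1·0.1273 + 0.2·0.8727) ≈ 0.0680

0.068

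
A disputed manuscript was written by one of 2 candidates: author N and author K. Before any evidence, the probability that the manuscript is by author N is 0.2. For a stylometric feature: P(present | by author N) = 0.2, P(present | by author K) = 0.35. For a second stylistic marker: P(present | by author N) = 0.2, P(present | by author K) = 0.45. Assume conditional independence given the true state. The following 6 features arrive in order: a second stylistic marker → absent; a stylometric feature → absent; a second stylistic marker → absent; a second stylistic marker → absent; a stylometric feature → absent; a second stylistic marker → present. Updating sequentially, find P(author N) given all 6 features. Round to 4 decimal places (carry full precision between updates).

After a second stylistic marker='absent': P(author N) = 0.8·0.2000 / (0.8·0.2000 + 0.55·0.8000) ≈ 0.2667
After a stylometric feature='absent': P(author N) = 0.8·0.2667 / (0.8·0.2667 + 0.65·0.7333) ≈ 0.3092
After a second stylistic marker='absent': P(author N) = 0.8·0.3092 / (0.8·0.3092 + 0.55·0.6908) ≈ 0.3943
After a second stylistic marker='absent': P(author N) = 0.8·0.3943 / (0.8·0.3943 + 0.55·0.6057) ≈ 0.4864
After a stylometric feature='absent': P(author N) = 0.8·0.4864 / (0.8·0.4864 + 0.65·0.5136) ≈ 0.5382
After a second stylistic marker='present': P(author N) = 0.2·0.5382 / (0.2·0.5382 + 0.45·0.4618) ≈ 0.3412

0.3412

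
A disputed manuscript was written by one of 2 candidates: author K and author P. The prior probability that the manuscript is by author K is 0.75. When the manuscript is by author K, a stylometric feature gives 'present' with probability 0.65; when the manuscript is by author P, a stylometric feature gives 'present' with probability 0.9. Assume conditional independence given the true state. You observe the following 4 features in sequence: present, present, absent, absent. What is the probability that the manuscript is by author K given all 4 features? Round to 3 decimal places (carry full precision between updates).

After 'present': P(author K) = 0.65·0.7500 / (0.65·0.7500 + 0.9·0.2500) ≈ 0.6842
After 'present': P(author K) = 0.65·0.6842 / (0.65·0.6842 + 0.9·0.3158) ≈ 0.6101
After 'absent': P(author K) = 0.35·0.6101 / (0.35·0.6101 + 0.1·0.3899) ≈ 0.8456
After 'absent': P(author K) = 0.35·0.8456 / (0.35·0.8456 + 0.1·0.1544) ≈ 0.9504

0.950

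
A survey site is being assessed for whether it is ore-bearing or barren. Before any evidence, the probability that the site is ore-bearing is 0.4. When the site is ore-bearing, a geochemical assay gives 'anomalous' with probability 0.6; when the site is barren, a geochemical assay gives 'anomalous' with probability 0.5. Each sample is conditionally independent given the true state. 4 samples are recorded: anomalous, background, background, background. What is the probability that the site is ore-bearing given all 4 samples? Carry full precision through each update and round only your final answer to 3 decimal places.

0.291

Apply Bayes' rule sequentially, carrying P(ore) forward.
After 'anomalous': P(ore) = 0.6·0.4000 / (0.6·0.4000 + 0.5·0.6000) ≈ 0.4444
After 'background': P(ore) = 0.4·0.4444 / (0.4·0.4444 + 0.5·0.5556) ≈ 0.3902
After 'background': P(ore) = 0.4·0.3902 / (0.4·0.3902 + 0.5·0.6098) ≈ 0.3386
After 'background': P(ore) = 0.4·0.3386 / (0.4·0.3386 + 0.5·0.6614) ≈ 0.2906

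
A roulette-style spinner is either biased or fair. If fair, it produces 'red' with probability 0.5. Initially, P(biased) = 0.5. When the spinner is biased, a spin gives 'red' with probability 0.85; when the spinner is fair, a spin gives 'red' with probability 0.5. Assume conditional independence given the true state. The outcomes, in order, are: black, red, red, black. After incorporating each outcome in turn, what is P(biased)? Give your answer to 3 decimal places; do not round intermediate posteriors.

0.206

After 'black': P(biased) = 0.15·0.5000 / (0.15·0.5000 + 0.5·0.5000) ≈ 0.2308
After 'red': P(biased) = 0.85·0.2308 / (0.85·0.2308 + 0.5·0.7692) ≈ 0.3377
After 'red': P(biased) = 0.85·0.3377 / (0.85·0.3377 + 0.5·0.6623) ≈ 0.4644
After 'black': P(biased) = 0.15·0.4644 / (0.15·0.4644 + 0.5·0.5356) ≈ 0.2064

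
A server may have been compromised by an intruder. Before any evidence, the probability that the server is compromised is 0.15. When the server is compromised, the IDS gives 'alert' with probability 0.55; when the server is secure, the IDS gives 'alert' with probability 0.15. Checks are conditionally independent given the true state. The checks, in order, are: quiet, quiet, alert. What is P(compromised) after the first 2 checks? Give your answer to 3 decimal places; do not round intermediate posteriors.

0.047

After 'quiet': P(compromised) = 0.45·0.1500 / (0.45·0.1500 + 0.85·0.8500) ≈ 0.0854
After 'quiet': P(compromised) = 0.45·0.0854 / (0.45·0.0854 + 0.85·0.9146) ≈ 0.0471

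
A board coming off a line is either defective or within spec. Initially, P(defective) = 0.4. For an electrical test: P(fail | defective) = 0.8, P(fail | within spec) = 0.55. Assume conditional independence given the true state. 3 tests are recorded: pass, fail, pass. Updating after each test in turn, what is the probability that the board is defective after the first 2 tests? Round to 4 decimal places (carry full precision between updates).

0.3012

After 'pass': P(defective) = 0.2·0.4000 / (0.2·0.4000 + 0.45·0.6000) ≈ 0.2286
After 'fail': P(defective) = 0.8·0.2286 / (0.8·0.2286 + 0.55·0.7714) ≈ 0.3012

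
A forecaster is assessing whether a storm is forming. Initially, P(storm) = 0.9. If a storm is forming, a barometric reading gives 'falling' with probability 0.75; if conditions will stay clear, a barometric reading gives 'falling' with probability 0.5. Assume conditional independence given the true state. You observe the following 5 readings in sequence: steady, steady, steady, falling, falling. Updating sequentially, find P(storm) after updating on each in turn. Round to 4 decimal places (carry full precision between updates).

0.7168

After 'steady': P(storm) = 0.25·0.9000 / (0.25·0.9000 + 0.5·0.1000) ≈ 0.8182
After 'steady': P(storm) = 0.25·0.8182 / (0.25·0.8182 + 0.5·0.1818) ≈ 0.6923
After 'steady': P(storm) = 0.25·0.6923 / (0.25·0.6923 + 0.5·0.3077) ≈ 0.5294
After 'falling': P(storm) = 0.75·0.5294 / (0.75·0.5294 + 0.5·0.4706) ≈ 0.6279
After 'falling': P(storm) = 0.75·0.6279 / (0.75·0.6279 + 0.5·0.3721) ≈ 0.7168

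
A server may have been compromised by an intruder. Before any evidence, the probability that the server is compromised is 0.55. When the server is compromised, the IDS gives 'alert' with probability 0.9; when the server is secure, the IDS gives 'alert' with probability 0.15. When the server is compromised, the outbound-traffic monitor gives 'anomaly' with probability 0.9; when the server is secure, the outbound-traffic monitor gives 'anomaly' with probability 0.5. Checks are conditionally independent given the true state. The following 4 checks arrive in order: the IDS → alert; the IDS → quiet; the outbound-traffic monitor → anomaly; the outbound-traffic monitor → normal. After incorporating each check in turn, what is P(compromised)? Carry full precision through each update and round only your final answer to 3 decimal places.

After the IDS='alert': P(compromised) = 0.9·0.5500 / (0.9·0.5500 + 0.15·0.4500) ≈ 0.8800
After the IDS='quiet': P(compromised) = 0.1·0.8800 / (0.1·0.8800 + 0.85·0.1200) ≈ 0.4632
After the outbound-traffic monitor='anomaly': P(compromised) = 0.9·0.4632 / (0.9·0.4632 + 0.5·0.5368) ≈ 0.6083
After the outbound-traffic monitor='normal': P(compromised) = 0.1·0.6083 / (0.1·0.6083 + 0.5·0.3917) ≈ 0.2370

0.237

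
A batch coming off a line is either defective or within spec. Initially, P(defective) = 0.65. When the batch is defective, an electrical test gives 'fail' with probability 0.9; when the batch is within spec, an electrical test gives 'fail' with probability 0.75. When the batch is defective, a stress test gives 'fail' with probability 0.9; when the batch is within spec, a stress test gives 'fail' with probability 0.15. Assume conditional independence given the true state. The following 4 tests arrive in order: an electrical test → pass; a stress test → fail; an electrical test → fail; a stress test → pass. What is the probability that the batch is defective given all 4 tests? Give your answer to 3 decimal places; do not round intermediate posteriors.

After an electrical test='pass': P(defective) = 0.1·0.6500 / (0.1·0.6500 + 0.25·0.3500) ≈ 0.4262
After a stress test='fail': P(defective) = 0.9·0.4262 / (0.9·0.4262 + 0.15·0.5738) ≈ 0.8168
After an electrical test='fail': P(defective) = 0.9·0.8168 / (0.9·0.8168 + 0.75·0.1832) ≈ 0.8425
After a stress test='pass': P(defective) = 0.1·0.8425 / (0.1·0.8425 + 0.85·0.1575) ≈ 0.3862

0.386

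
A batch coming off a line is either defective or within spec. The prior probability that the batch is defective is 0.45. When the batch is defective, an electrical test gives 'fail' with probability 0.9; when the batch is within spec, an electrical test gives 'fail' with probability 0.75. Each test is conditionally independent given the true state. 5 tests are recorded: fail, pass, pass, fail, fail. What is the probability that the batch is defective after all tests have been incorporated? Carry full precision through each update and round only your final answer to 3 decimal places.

Each posterior becomes the prior for the next update.
After 'fail': P(defective) = 0.9·0.4500 / (0.9·0.4500 + 0.75·0.5500) ≈ 0.4954
After 'pass': P(defective) = 0.1·0.4954 / (0.1·0.4954 + 0.25·0.5046) ≈ 0.2820
After 'pass': P(defective) = 0.1·0.2820 / (0.1·0.2820 + 0.25·0.7180) ≈ 0.1358
After 'fail': P(defective) = 0.9·0.1358 / (0.9·0.1358 + 0.75·0.8642) ≈ 0.1586
After 'fail': P(defective) = 0.9·0.1586 / (0.9·0.1586 + 0.75·0.8414) ≈ 0.1845

0.184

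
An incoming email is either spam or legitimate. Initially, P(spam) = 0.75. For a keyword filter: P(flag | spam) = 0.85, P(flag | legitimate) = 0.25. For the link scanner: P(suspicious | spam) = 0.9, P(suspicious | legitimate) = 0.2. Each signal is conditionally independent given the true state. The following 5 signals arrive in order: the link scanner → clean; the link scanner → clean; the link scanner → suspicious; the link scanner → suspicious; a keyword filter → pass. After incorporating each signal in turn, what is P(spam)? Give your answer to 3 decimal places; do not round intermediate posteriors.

After the link scanner='clean': P(spam) = 0.1·0.7500 / (0.1·0.7500 + 0.8·0.2500) ≈ 0.2727
After the link scanner='clean': P(spam) = 0.1·0.2727 / (0.1·0.2727 + 0.8·0.7273) ≈ 0.0448
After the link scanner='suspicious': P(spam) = 0.9·0.0448 / (0.9·0.0448 + 0.2·0.9552) ≈ 0.1742
After the link scanner='suspicious': P(spam) = 0.9·0.1742 / (0.9·0.1742 + 0.2·0.8258) ≈ 0.4870
After a keyword filter='pass': P(spam) = 0.15·0.4870 / (0.15·0.4870 + 0.75·0.5130) ≈ 0.1596

0.160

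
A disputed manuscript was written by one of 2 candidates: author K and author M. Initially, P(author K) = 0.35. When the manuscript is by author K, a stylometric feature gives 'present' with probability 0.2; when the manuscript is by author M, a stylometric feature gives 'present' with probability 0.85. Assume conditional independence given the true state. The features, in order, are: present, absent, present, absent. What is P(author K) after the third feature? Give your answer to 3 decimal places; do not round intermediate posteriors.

0.137

After 'present': P(author K) = 0.2·0.3500 / (0.2·0.3500 + 0.85·0.6500) ≈ 0.1124
After 'absent': P(author K) = 0.8·0.1124 / (0.8·0.1124 + 0.15·0.8876) ≈ 0.4032
After 'present': P(author K) = 0.2·0.4032 / (0.2·0.4032 + 0.85·0.5968) ≈ 0.1372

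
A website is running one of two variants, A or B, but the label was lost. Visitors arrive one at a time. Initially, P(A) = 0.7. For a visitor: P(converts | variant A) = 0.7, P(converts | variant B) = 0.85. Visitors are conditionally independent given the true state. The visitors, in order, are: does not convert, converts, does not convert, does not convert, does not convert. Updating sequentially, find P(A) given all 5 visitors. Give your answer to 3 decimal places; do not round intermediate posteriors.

After 'does not convert': P(A) = 0.3·0.7000 / (0.3·0.7000 + 0.15·0.3000) ≈ 0.8235
After 'converts': P(A) = 0.7·0.8235 / (0.7·0.8235 + 0.85·0.1765) ≈ 0.7935
After 'does not convert': P(A) = 0.3·0.7935 / (0.3·0.7935 + 0.15·0.2065) ≈ 0.8849
After 'does not convert': P(A) = 0.3·0.8849 / (0.3·0.8849 + 0.15·0.1151) ≈ 0.9389
After 'does not convert': P(A) = 0.3·0.9389 / (0.3·0.9389 + 0.15·0.0611) ≈ 0.9685

0.968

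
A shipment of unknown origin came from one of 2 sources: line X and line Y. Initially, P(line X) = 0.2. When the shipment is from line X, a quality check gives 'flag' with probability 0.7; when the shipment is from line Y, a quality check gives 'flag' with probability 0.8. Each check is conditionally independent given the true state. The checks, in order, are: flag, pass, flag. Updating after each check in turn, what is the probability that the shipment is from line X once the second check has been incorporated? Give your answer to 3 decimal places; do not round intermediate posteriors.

Apply Bayes' rule sequentially, carrying P(line X) forward.
After 'flag': P(line X) = 0.7·0.2000 / (0.7·0.2000 + 0.8·0.8000) ≈ 0.1795
After 'pass': P(line X) = 0.3·0.1795 / (0.3·0.1795 + 0.2·0.8205) ≈ 0.2471

0.247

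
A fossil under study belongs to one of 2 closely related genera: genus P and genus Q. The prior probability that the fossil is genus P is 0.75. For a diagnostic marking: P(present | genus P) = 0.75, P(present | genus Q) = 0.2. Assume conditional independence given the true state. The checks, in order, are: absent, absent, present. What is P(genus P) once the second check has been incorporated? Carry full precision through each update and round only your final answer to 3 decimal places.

After 'absent': P(genus P) = 0.25·0.7500 / (0.25·0.7500 + 0.8·0.2500) ≈ 0.4839
After 'absent': P(genus P) = 0.25·0.4839 / (0.25·0.4839 + 0.8·0.5161) ≈ 0.2266

0.227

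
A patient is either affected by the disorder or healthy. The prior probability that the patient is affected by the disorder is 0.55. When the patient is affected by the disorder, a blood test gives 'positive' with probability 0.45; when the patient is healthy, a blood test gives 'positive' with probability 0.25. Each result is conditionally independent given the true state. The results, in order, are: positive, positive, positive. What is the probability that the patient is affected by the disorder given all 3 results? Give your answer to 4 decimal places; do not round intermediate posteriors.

0.8770

After 'positive': P(affected) = 0.45·0.5500 / (0.45·0.5500 + 0.25·0.4500) ≈ 0.6875
After 'positive': P(affected) = 0.45·0.6875 / (0.45·0.6875 + 0.25·0.3125) ≈ 0.7984
After 'positive': P(affected) = 0.45·0.7984 / (0.45·0.7984 + 0.25·0.2016) ≈ 0.8770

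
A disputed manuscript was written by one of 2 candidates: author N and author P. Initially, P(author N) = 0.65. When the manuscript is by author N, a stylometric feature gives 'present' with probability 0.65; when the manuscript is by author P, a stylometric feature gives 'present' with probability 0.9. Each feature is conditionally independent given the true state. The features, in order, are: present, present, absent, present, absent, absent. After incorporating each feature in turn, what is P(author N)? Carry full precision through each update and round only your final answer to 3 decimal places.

After 'present': P(author N) = 0.65·0.6500 / (0.65·0.6500 + 0.9·0.3500) ≈ 0.5729
After 'present': P(author N) = 0.65·0.5729 / (0.65·0.5729 + 0.9·0.4271) ≈ 0.4920
After 'absent': P(author N) = 0.35·0.4920 / (0.35·0.4920 + 0.1·0.5080) ≈ 0.7722
After 'present': P(author N) = 0.65·0.7722 / (0.65·0.7722 + 0.9·0.2278) ≈ 0.7100
After 'absent': P(author N) = 0.35·0.7100 / (0.35·0.7100 + 0.1·0.2900) ≈ 0.8955
After 'absent': P(author N) = 0.35·0.8955 / (0.35·0.8955 + 0.1·0.1045) ≈ 0.9677

0.968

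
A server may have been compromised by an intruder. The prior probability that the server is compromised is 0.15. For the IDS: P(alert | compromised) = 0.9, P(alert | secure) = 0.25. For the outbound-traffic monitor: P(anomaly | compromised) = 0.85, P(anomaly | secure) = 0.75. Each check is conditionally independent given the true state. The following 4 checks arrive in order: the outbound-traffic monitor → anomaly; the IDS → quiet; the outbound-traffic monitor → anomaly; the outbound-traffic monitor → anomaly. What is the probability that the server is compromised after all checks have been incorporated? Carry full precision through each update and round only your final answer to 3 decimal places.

After the outbound-traffic monitor='anomaly': P(compromised) = 0.85·0.1500 / (0.85·0.1500 + 0.75·0.8500) ≈ 0.1667
After the IDS='quiet': P(compromised) = 0.1·0.1667 / (0.1·0.1667 + 0.75·0.8333) ≈ 0.0260
After the outbound-traffic monitor='anomaly': P(compromised) = 0.85·0.0260 / (0.85·0.0260 + 0.75·0.9740) ≈ 0.0293
After the outbound-traffic monitor='anomaly': P(compromised) = 0.85·0.0293 / (0.85·0.0293 + 0.75·0.9707) ≈ 0.0331

0.033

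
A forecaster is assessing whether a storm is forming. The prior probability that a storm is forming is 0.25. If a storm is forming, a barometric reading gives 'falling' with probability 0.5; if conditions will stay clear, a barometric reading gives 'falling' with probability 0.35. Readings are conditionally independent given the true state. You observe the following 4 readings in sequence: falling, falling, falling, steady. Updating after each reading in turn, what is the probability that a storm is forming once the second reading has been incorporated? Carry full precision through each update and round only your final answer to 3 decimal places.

0.405

Each posterior becomes the prior for the next update.
After 'falling': P(storm) = 0.5·0.2500 / (0.5·0.2500 + 0.35·0.7500) ≈ 0.3226
After 'falling': P(storm) = 0.5·0.3226 / (0.5·0.3226 + 0.35·0.6774) ≈ 0.4049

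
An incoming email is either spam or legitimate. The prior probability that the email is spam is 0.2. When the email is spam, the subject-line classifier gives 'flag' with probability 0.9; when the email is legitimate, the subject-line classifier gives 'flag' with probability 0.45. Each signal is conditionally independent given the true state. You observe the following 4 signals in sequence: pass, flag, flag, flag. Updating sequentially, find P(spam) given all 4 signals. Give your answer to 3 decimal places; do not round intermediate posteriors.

0.267

After 'pass': P(spam) = 0.1·0.2000 / (0.1·0.2000 + 0.55·0.8000) ≈ 0.0435
After 'flag': P(spam) = 0.9·0.0435 / (0.9·0.0435 + 0.45·0.9565) ≈ 0.0833
After 'flag': P(spam) = 0.9·0.0833 / (0.9·0.0833 + 0.45·0.9167) ≈ 0.1538
After 'flag': P(spam) = 0.9·0.1538 / (0.9·0.1538 + 0.45·0.8462) ≈ 0.2667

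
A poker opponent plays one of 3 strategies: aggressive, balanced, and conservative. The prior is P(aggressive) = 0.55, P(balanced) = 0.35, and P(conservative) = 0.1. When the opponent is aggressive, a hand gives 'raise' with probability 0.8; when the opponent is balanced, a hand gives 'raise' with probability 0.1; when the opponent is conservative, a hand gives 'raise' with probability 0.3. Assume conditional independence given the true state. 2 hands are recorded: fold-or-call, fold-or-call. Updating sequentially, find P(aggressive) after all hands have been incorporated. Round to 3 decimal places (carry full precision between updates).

0.062

After 'fold-or-call': normaliser = 0.2·0.5500 + 0.9·0.3500 + 0.7·0.1000; P(aggressive) ≈ 0.2222, P(balanced) ≈ 0.6364, P(conservative) ≈ 0.1414
After 'fold-or-call': normaliser = 0.2·0.2222 + 0.9·0.6364 + 0.7·0.1414; P(aggressive) ≈ 0.0621, P(balanced) ≈ 0.7997, P(conservative) ≈ 0.1382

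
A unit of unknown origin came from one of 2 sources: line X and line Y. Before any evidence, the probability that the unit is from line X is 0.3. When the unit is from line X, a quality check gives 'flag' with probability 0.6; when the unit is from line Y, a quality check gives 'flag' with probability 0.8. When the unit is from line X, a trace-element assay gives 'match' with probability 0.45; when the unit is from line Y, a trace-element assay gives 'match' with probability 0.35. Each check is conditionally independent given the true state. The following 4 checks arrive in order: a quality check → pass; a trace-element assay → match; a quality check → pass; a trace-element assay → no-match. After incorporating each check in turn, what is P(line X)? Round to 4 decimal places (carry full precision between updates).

After a quality check='pass': P(line X) = 0.4·0.3000 / (0.4·0.3000 + 0.2·0.7000) ≈ 0.4615
After a trace-element assay='match': P(line X) = 0.45·0.4615 / (0.45·0.4615 + 0.35·0.5385) ≈ 0.5243
After a quality check='pass': P(line X) = 0.4·0.5243 / (0.4·0.5243 + 0.2·0.4757) ≈ 0.6879
After a trace-element assay='no-match': P(line X) = 0.55·0.6879 / (0.55·0.6879 + 0.65·0.3121) ≈ 0.6510

0.6510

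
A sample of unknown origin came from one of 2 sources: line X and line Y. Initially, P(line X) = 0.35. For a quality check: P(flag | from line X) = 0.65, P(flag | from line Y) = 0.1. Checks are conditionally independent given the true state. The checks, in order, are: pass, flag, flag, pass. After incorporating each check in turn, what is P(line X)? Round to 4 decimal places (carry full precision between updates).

0.7748

Each posterior becomes the prior for the next update.
After 'pass': P(line X) = 0.35·0.3500 / (0.35·0.3500 + 0.9·0.6500) ≈ 0.1731
After 'flag': P(line X) = 0.65·0.1731 / (0.65·0.1731 + 0.1·0.8269) ≈ 0.5765
After 'flag': P(line X) = 0.65·0.5765 / (0.65·0.5765 + 0.1·0.4235) ≈ 0.8984
After 'pass': P(line X) = 0.35·0.8984 / (0.35·0.8984 + 0.9·0.1016) ≈ 0.7748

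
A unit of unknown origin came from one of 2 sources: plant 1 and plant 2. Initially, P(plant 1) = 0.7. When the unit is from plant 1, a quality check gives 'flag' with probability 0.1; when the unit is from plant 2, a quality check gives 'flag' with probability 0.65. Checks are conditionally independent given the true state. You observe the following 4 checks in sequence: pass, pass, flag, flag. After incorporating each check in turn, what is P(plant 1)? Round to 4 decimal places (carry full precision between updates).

0.2675

After 'pass': P(plant 1) = 0.9·0.7000 / (0.9·0.7000 + 0.35·0.3000) ≈ 0.8571
After 'pass': P(plant 1) = 0.9·0.8571 / (0.9·0.8571 + 0.35·0.1429) ≈ 0.9391
After 'flag': P(plant 1) = 0.1·0.9391 / (0.1·0.9391 + 0.65·0.0609) ≈ 0.7036
After 'flag': P(plant 1) = 0.1·0.7036 / (0.1·0.7036 + 0.65·0.2964) ≈ 0.2675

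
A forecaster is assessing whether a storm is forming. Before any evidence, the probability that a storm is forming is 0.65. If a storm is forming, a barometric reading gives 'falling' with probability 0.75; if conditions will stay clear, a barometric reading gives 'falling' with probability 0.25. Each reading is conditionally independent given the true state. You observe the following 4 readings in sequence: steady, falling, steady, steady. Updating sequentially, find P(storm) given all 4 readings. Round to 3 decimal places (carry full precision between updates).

0.171

After 'steady': P(storm) = 0.25·0.6500 / (0.25·0.6500 + 0.75·0.3500) ≈ 0.3824
After 'falling': P(storm) = 0.75·0.3824 / (0.75·0.3824 + 0.25·0.6176) ≈ 0.6500
After 'steady': P(storm) = 0.25·0.6500 / (0.25·0.6500 + 0.75·0.3500) ≈ 0.3824
After 'steady': P(storm) = 0.25·0.3824 / (0.25·0.3824 + 0.75·0.6176) ≈ 0.1711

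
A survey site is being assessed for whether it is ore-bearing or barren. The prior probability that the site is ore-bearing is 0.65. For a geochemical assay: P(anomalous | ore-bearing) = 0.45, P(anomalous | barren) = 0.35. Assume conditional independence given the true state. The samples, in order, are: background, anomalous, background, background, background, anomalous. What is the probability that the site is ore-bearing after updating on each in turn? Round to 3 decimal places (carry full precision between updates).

After 'background': P(ore) = 0.55·0.6500 / (0.55·0.6500 + 0.65·0.3500) ≈ 0.6111
After 'anomalous': P(ore) = 0.45·0.6111 / (0.45·0.6111 + 0.35·0.3889) ≈ 0.6689
After 'background': P(ore) = 0.55·0.6689 / (0.55·0.6689 + 0.65·0.3311) ≈ 0.6309
After 'background': P(ore) = 0.55·0.6309 / (0.55·0.6309 + 0.65·0.3691) ≈ 0.5913
After 'background': P(ore) = 0.55·0.5913 / (0.55·0.5913 + 0.65·0.4087) ≈ 0.5504
After 'anomalous': P(ore) = 0.45·0.5504 / (0.45·0.5504 + 0.35·0.4496) ≈ 0.6115

0.611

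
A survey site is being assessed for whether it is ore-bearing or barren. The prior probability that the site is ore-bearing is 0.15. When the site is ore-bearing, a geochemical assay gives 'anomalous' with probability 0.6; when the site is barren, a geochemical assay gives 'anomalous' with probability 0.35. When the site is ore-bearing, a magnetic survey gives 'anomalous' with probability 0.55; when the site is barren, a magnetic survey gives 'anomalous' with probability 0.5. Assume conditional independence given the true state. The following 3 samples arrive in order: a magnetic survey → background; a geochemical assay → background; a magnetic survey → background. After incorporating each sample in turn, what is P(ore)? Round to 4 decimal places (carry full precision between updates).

0.0809

Apply Bayes' rule sequentially, carrying P(ore) forward.
After a magnetic survey='background': P(ore) = 0.45·0.1500 / (0.45·0.1500 + 0.5·0.8500) ≈ 0.1371
After a geochemical assay='background': P(ore) = 0.4·0.1371 / (0.4·0.1371 + 0.65·0.8629) ≈ 0.0890
After a magnetic survey='background': P(ore) = 0.45·0.0890 / (0.45·0.0890 + 0.5·0.9110) ≈ 0.0809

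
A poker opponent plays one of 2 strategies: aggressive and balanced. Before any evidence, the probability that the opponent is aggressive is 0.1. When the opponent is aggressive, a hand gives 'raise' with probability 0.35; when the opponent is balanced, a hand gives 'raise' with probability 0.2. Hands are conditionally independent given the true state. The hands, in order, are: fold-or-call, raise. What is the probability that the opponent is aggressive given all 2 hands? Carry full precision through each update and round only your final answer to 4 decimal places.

After 'fold-or-call': P(aggressive) = 0.65·0.1000 / (0.65·0.1000 + 0.8·0.9000) ≈ 0.0828
After 'raise': P(aggressive) = 0.35·0.0828 / (0.35·0.0828 + 0.2·0.9172) ≈ 0.1364

0.1364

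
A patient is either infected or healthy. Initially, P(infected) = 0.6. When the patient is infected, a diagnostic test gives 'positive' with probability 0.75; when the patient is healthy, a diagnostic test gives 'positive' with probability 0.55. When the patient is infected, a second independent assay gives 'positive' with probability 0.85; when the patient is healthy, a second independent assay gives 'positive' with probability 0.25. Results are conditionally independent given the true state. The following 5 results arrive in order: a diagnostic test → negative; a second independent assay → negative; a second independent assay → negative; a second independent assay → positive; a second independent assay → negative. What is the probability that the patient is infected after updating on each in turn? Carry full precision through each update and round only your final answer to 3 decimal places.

0.022

After a diagnostic test='negative': P(infected) = 0.25·0.6000 / (0.25·0.6000 + 0.45·0.4000) ≈ 0.4545
After a second independent assay='negative': P(infected) = 0.15·0.4545 / (0.15·0.4545 + 0.75·0.5455) ≈ 0.1429
After a second independent assay='negative': P(infected) = 0.15·0.1429 / (0.15·0.1429 + 0.75·0.8571) ≈ 0.0323
After a second independent assay='positive': P(infected) = 0.85·0.0323 / (0.85·0.0323 + 0.25·0.9677) ≈ 0.1018
After a second independent assay='negative': P(infected) = 0.15·0.1018 / (0.15·0.1018 + 0.75·0.8982) ≈ 0.0222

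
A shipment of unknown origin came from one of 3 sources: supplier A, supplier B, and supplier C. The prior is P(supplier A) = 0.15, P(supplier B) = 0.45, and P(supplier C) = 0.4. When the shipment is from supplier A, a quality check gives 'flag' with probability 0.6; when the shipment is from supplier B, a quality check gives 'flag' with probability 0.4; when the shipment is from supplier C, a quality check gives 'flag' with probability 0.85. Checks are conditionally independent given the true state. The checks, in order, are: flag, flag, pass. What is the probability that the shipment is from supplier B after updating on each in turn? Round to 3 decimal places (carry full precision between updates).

0.399

After 'flag': normaliser = 0.6·0.1500 + 0.4·0.4500 + 0.85·0.4000; P(supplier A) ≈ 0.1475, P(supplier B) ≈ 0.2951, P(supplier C) ≈ 0.5574
After 'flag': normaliser = 0.6·0.1475 + 0.4·0.2951 + 0.85·0.5574; P(supplier A) ≈ 0.1301, P(supplier B) ≈ 0.1735, P(supplier C) ≈ 0.6964
After 'pass': normaliser = 0.4·0.1301 + 0.6·0.1735 + 0.15·0.6964; P(supplier A) ≈ 0.1997, P(supplier B) ≈ 0.3994, P(supplier C) ≈ 0.4008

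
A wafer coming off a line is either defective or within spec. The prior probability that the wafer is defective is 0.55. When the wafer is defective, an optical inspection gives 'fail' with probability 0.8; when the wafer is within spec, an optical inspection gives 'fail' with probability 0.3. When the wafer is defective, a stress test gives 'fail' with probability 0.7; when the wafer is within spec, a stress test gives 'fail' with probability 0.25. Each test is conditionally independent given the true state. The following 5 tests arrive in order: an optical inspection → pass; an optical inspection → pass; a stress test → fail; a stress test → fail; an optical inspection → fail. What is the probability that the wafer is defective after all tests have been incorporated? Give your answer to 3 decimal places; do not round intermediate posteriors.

0.676

After an optical inspection='pass': P(defective) = 0.2·0.5500 / (0.2·0.5500 + 0.7·0.4500) ≈ 0.2588
After an optical inspection='pass': P(defective) = 0.2·0.2588 / (0.2·0.2588 + 0.7·0.7412) ≈ 0.0907
After a stress test='fail': P(defective) = 0.7·0.0907 / (0.7·0.0907 + 0.25·0.9093) ≈ 0.2184
After a stress test='fail': P(defective) = 0.7·0.2184 / (0.7·0.2184 + 0.25·0.7816) ≈ 0.4389
After an optical inspection='fail': P(defective) = 0.8·0.4389 / (0.8·0.4389 + 0.3·0.5611) ≈ 0.6759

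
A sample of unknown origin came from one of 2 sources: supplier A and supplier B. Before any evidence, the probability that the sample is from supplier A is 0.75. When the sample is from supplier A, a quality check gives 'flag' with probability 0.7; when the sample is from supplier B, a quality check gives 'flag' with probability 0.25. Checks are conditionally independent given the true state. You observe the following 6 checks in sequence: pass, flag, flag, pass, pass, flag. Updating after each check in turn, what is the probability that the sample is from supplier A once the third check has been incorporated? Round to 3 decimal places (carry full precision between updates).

After 'pass': P(supplier A) = 0.3·0.7500 / (0.3·0.7500 + 0.75·0.2500) ≈ 0.5455
After 'flag': P(supplier A) = 0.7·0.5455 / (0.7·0.5455 + 0.25·0.4545) ≈ 0.7706
After 'flag': P(supplier A) = 0.7·0.7706 / (0.7·0.7706 + 0.25·0.2294) ≈ 0.9039

0.904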